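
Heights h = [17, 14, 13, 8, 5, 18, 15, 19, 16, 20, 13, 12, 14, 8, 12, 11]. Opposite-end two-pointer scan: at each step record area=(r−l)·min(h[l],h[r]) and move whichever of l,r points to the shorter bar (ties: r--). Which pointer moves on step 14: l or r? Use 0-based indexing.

[0,15] min(17,11)*15=165 best=165 * → r--
[0,14] min(17,12)*14=168 best=168 * → r--
[0,13] min(17,8)*13=104 best=168 → r--
[0,12] min(17,14)*12=168 best=168 → r--
[0,11] min(17,12)*11=132 best=168 → r--
[0,10] min(17,13)*10=130 best=168 → r--
[0,9] min(17,20)*9=153 best=168 → l++
[1,9] min(14,20)*8=112 best=168 → l++
[2,9] min(13,20)*7=91 best=168 → l++
[3,9] min(8,20)*6=48 best=168 → l++
[4,9] min(5,20)*5=25 best=168 → l++
[5,9] min(18,20)*4=72 best=168 → l++
[6,9] min(15,20)*3=45 best=168 → l++
[7,9] min(19,20)*2=38 best=168 → l++

l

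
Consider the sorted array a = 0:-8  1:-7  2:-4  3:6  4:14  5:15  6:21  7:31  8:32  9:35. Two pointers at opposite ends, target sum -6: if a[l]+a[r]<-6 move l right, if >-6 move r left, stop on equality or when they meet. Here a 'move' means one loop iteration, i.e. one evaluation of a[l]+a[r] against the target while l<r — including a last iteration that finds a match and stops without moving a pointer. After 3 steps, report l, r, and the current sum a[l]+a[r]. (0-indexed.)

l=0, r=6, sum=13

[0,9] -8+35=27 >-6 → r--
[0,8] -8+32=24 >-6 → r--
[0,7] -8+31=23 >-6 → r--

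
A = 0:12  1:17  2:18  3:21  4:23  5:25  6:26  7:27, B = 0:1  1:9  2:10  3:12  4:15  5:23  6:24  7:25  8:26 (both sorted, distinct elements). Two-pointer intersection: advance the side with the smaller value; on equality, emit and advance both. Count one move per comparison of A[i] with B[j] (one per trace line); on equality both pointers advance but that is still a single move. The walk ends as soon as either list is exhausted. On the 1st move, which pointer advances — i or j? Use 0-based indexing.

i=0 j=0: 12>1, j++

j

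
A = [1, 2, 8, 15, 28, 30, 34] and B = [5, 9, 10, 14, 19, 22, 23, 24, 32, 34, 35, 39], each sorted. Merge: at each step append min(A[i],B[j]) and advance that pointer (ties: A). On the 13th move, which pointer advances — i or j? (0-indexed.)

i

[i=0,j=0] A[i]=1<=B[j]=5 take 1 → i++
[i=1,j=0] A[i]=2<=B[j]=5 take 2 → i++
[i=2,j=0] A[i]=8>B[j]=5 take 5 → j++
[i=2,j=1] A[i]=8<=B[j]=9 take 8 → i++
[i=3,j=1] A[i]=15>B[j]=9 take 9 → j++
[i=3,j=2] A[i]=15>B[j]=10 take 10 → j++
[i=3,j=3] A[i]=15>B[j]=14 take 14 → j++
[i=3,j=4] A[i]=15<=B[j]=19 take 15 → i++
[i=4,j=4] A[i]=28>B[j]=19 take 19 → j++
[i=4,j=5] A[i]=28>B[j]=22 take 22 → j++
[i=4,j=6] A[i]=28>B[j]=23 take 23 → j++
[i=4,j=7] A[i]=28>B[j]=24 take 24 → j++
[i=4,j=8] A[i]=28<=B[j]=32 take 28 → i++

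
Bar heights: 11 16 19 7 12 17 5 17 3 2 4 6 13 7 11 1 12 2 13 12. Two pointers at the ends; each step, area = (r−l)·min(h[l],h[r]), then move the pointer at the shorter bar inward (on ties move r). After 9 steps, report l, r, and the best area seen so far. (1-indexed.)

l=2, r=12, best area=221

[1,20] min(11,12)*19=209 best=209 * → l++
[2,20] min(16,12)*18=216 best=216 * → r--
[2,19] min(16,13)*17=221 best=221 * → r--
[2,18] min(16,2)*16=32 best=221 → r--
[2,17] min(16,12)*15=180 best=221 → r--
[2,16] min(16,1)*14=14 best=221 → r--
[2,15] min(16,11)*13=143 best=221 → r--
[2,14] min(16,7)*12=84 best=221 → r--
[2,13] min(16,13)*11=143 best=221 → r--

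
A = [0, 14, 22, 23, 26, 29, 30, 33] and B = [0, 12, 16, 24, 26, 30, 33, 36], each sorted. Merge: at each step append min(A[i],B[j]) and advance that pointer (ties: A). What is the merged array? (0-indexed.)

[0, 0, 12, 14, 16, 22, 23, 24, 26, 26, 29, 30, 30, 33, 33, 36]

i=0 j=0: A[i]=0<=B[j]=0 take 0, i++
i=1 j=0: A[i]=14>B[j]=0 take 0, j++
i=1 j=1: A[i]=14>B[j]=12 take 12, j++
i=1 j=2: A[i]=14<=B[j]=16 take 14, i++
i=2 j=2: A[i]=22>B[j]=16 take 16, j++
i=2 j=3: A[i]=22<=B[j]=24 take 22, i++
i=3 j=3: A[i]=23<=B[j]=24 take 23, i++
i=4 j=3: A[i]=26>B[j]=24 take 24, j++
i=4 j=4: A[i]=26<=B[j]=26 take 26, i++
i=5 j=4: A[i]=29>B[j]=26 take 26, j++
i=5 j=5: A[i]=29<=B[j]=30 take 29, i++
i=6 j=5: A[i]=30<=B[j]=30 take 30, i++
i=7 j=5: A[i]=33>B[j]=30 take 30, j++
i=7 j=6: A[i]=33<=B[j]=33 take 33, i++
i=8 j=6: A done, take B[j]=33, j++
i=8 j=7: A done, take B[j]=36, j++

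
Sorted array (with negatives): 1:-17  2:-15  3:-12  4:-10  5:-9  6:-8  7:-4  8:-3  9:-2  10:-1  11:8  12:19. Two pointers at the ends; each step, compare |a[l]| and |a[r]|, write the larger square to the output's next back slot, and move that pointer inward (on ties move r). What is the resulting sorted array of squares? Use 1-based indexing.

[1,12] |-17|<=|19| out[12]=361 → r--
[1,11] |-17|>|8| out[11]=289 → l++
[2,11] |-15|>|8| out[10]=225 → l++
[3,11] |-12|>|8| out[9]=144 → l++
[4,11] |-10|>|8| out[8]=100 → l++
[5,11] |-9|>|8| out[7]=81 → l++
[6,11] |-8|<=|8| out[6]=64 → r--
[6,10] |-8|>|-1| out[5]=64 → l++
[7,10] |-4|>|-1| out[4]=16 → l++
[8,10] |-3|>|-1| out[3]=9 → l++
[9,10] |-2|>|-1| out[2]=4 → l++
[10,10] |-1|<=|-1| out[1]=1 → r--

[1, 4, 9, 16, 64, 64, 81, 100, 144, 225, 289, 361]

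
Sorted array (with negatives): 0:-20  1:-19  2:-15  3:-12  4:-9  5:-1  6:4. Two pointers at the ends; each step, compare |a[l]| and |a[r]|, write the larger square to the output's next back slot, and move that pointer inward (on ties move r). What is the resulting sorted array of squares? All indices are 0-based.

[1, 16, 81, 144, 225, 361, 400]

[0,6] |-20|>|4| out[6]=400 → l++
[1,6] |-19|>|4| out[5]=361 → l++
[2,6] |-15|>|4| out[4]=225 → l++
[3,6] |-12|>|4| out[3]=144 → l++
[4,6] |-9|>|4| out[2]=81 → l++
[5,6] |-1|<=|4| out[1]=16 → r--
[5,5] |-1|<=|-1| out[0]=1 → r--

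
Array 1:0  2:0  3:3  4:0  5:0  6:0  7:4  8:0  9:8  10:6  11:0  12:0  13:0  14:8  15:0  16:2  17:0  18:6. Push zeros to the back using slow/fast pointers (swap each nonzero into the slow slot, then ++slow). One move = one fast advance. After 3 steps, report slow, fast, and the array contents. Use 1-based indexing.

slow=2, fast=4, a=[3, 0, 0, 0, 0, 0, 4, 0, 8, 6, 0, 0, 0, 8, 0, 2, 0, 6]

(s=1,f=1) a[fast]=0 → fast++
(s=1,f=2) a[fast]=0 → fast++
(s=1,f=3) a[fast]=3≠0 swap→a[1]=3 → slow++,fast++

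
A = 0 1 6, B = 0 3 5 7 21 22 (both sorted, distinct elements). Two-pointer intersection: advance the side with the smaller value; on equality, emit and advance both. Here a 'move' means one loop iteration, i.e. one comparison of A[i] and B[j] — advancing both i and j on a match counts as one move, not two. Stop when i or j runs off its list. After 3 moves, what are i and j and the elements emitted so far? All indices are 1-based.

i=3, j=3, emitted=[0]

i=1 j=1: 0==0 emit, i++,j++
i=2 j=2: 1<3, i++
i=3 j=2: 6>3, j++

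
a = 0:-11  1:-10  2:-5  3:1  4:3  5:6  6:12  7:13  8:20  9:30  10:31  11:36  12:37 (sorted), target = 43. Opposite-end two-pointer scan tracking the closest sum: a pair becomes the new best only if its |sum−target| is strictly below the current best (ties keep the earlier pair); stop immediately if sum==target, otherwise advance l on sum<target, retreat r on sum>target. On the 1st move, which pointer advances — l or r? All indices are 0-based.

l=0 r=12: -11+37=26 d=17 *, l++

l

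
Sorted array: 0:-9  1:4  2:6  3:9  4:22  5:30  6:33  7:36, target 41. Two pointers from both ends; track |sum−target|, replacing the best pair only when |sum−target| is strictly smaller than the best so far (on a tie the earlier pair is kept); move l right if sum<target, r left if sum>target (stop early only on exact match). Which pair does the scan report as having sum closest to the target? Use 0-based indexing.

[0,7] -9+36=27 d=14 * → l++
[1,7] 4+36=40 d=1 * → l++
[2,7] 6+36=42 d=1 → r--
[2,6] 6+33=39 d=2 → l++
[3,6] 9+33=42 d=1 → r--
[3,5] 9+30=39 d=2 → l++
[4,5] 22+30=52 d=11 → r--

pair (4, 36) with sum 40 (|Δ|=1)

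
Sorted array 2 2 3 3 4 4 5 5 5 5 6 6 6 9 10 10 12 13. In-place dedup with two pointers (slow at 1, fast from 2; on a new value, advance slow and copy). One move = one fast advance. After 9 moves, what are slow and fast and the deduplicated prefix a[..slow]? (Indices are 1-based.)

slow=4, fast=11, prefix=[2, 3, 4, 5]

slow=1 fast=2: a[fast]=2=a[slow] dup, fast++
slow=1 fast=3: a[fast]=3≠a[slow]=2 write a[2]=3, slow++,fast++
slow=2 fast=4: a[fast]=3=a[slow] dup, fast++
slow=2 fast=5: a[fast]=4≠a[slow]=3 write a[3]=4, slow++,fast++
slow=3 fast=6: a[fast]=4=a[slow] dup, fast++
slow=3 fast=7: a[fast]=5≠a[slow]=4 write a[4]=5, slow++,fast++
slow=4 fast=8: a[fast]=5=a[slow] dup, fast++
slow=4 fast=9: a[fast]=5=a[slow] dup, fast++
slow=4 fast=10: a[fast]=5=a[slow] dup, fast++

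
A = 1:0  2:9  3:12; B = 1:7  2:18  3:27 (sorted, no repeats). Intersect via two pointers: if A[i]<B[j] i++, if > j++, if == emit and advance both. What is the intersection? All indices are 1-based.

intersection = []

i=1 j=1: 0<7, i++
i=2 j=1: 9>7, j++
i=2 j=2: 9<18, i++
i=3 j=2: 12<18, i++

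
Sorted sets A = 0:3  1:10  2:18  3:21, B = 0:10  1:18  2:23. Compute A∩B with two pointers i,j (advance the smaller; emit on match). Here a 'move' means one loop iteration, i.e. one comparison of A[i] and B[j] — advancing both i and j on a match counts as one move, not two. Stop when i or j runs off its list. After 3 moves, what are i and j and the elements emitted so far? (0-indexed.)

i=0 j=0: 3<10, i++
i=1 j=0: 10==10 emit, i++,j++
i=2 j=1: 18==18 emit, i++,j++

i=3, j=2, emitted=[10, 18]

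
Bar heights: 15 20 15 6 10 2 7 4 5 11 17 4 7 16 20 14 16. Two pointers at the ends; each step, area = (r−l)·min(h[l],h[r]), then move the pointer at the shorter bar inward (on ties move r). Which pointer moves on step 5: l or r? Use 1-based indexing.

r

[1,17] min(15,16)*16=240 best=240 * → l++
[2,17] min(20,16)*15=240 best=240 → r--
[2,16] min(20,14)*14=196 best=240 → r--
[2,15] min(20,20)*13=260 best=260 * → r--
[2,14] min(20,16)*12=192 best=260 → r--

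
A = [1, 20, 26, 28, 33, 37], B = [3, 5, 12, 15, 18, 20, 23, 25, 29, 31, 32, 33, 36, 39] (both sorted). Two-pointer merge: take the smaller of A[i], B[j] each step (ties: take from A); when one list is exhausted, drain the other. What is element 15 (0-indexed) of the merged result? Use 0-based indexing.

[i=0,j=0] A[i]=1<=B[j]=3 take 1 → i++
[i=1,j=0] A[i]=20>B[j]=3 take 3 → j++
[i=1,j=1] A[i]=20>B[j]=5 take 5 → j++
[i=1,j=2] A[i]=20>B[j]=12 take 12 → j++
[i=1,j=3] A[i]=20>B[j]=15 take 15 → j++
[i=1,j=4] A[i]=20>B[j]=18 take 18 → j++
[i=1,j=5] A[i]=20<=B[j]=20 take 20 → i++
[i=2,j=5] A[i]=26>B[j]=20 take 20 → j++
[i=2,j=6] A[i]=26>B[j]=23 take 23 → j++
[i=2,j=7] A[i]=26>B[j]=25 take 25 → j++
[i=2,j=8] A[i]=26<=B[j]=29 take 26 → i++
[i=3,j=8] A[i]=28<=B[j]=29 take 28 → i++
[i=4,j=8] A[i]=33>B[j]=29 take 29 → j++
[i=4,j=9] A[i]=33>B[j]=31 take 31 → j++
[i=4,j=10] A[i]=33>B[j]=32 take 32 → j++
[i=4,j=11] A[i]=33<=B[j]=33 take 33 → i++
[i=5,j=11] A[i]=37>B[j]=33 take 33 → j++
[i=5,j=12] A[i]=37>B[j]=36 take 36 → j++
[i=5,j=13] A[i]=37<=B[j]=39 take 37 → i++
[i=6,j=13] A done, take B[j]=39 → j++

merged[15] = 33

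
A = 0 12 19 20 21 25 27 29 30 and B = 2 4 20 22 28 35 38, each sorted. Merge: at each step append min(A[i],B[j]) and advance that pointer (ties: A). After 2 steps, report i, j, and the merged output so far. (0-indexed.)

i=1, j=1, merged so far=[0, 2]

[i=0,j=0] A[i]=0<=B[j]=2 take 0 → i++
[i=1,j=0] A[i]=12>B[j]=2 take 2 → j++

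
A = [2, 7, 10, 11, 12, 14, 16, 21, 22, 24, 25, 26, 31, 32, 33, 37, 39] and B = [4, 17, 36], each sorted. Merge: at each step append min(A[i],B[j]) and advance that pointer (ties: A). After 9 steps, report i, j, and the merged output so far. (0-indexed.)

[i=0,j=0] A[i]=2<=B[j]=4 take 2 → i++
[i=1,j=0] A[i]=7>B[j]=4 take 4 → j++
[i=1,j=1] A[i]=7<=B[j]=17 take 7 → i++
[i=2,j=1] A[i]=10<=B[j]=17 take 10 → i++
[i=3,j=1] A[i]=11<=B[j]=17 take 11 → i++
[i=4,j=1] A[i]=12<=B[j]=17 take 12 → i++
[i=5,j=1] A[i]=14<=B[j]=17 take 14 → i++
[i=6,j=1] A[i]=16<=B[j]=17 take 16 → i++
[i=7,j=1] A[i]=21>B[j]=17 take 17 → j++

i=7, j=2, merged so far=[2, 4, 7, 10, 11, 12, 14, 16, 17]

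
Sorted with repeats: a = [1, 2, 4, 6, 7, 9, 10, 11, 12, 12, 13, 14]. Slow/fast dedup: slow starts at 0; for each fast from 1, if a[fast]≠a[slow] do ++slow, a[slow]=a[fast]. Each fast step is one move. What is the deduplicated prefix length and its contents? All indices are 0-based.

length 11; prefix = [1, 2, 4, 6, 7, 9, 10, 11, 12, 13, 14]

(s=0,f=1) a[fast]=2≠a[slow]=1 write a[1]=2 → slow++,fast++
(s=1,f=2) a[fast]=4≠a[slow]=2 write a[2]=4 → slow++,fast++
(s=2,f=3) a[fast]=6≠a[slow]=4 write a[3]=6 → slow++,fast++
(s=3,f=4) a[fast]=7≠a[slow]=6 write a[4]=7 → slow++,fast++
(s=4,f=5) a[fast]=9≠a[slow]=7 write a[5]=9 → slow++,fast++
(s=5,f=6) a[fast]=10≠a[slow]=9 write a[6]=10 → slow++,fast++
(s=6,f=7) a[fast]=11≠a[slow]=10 write a[7]=11 → slow++,fast++
(s=7,f=8) a[fast]=12≠a[slow]=11 write a[8]=12 → slow++,fast++
(s=8,f=9) a[fast]=12=a[slow] dup → fast++
(s=8,f=10) a[fast]=13≠a[slow]=12 write a[9]=13 → slow++,fast++
(s=9,f=11) a[fast]=14≠a[slow]=13 write a[10]=14 → slow++,fast++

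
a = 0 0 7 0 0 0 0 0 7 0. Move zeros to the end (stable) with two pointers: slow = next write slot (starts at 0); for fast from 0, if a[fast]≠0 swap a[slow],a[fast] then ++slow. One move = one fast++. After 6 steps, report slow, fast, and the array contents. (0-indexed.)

(s=0,f=0) a[fast]=0 → fast++
(s=0,f=1) a[fast]=0 → fast++
(s=0,f=2) a[fast]=7≠0 swap→a[0]=7 → slow++,fast++
(s=1,f=3) a[fast]=0 → fast++
(s=1,f=4) a[fast]=0 → fast++
(s=1,f=5) a[fast]=0 → fast++

slow=1, fast=6, a=[7, 0, 0, 0, 0, 0, 0, 0, 7, 0]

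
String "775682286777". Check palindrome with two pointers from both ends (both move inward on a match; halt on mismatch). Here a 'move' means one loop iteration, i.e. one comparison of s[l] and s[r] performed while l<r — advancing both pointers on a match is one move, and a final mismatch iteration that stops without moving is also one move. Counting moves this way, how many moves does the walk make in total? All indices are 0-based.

l=0 r=11: '7'=='7', l++,r--
l=1 r=10: '7'=='7', l++,r--
l=2 r=9: '5'!='7', stop

3 moves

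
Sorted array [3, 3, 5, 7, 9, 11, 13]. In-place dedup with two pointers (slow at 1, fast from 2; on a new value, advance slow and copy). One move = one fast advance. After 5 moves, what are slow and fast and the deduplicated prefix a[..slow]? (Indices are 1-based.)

slow=5, fast=7, prefix=[3, 5, 7, 9, 11]

slow=1 fast=2: a[fast]=3=a[slow] dup, fast++
slow=1 fast=3: a[fast]=5≠a[slow]=3 write a[2]=5, slow++,fast++
slow=2 fast=4: a[fast]=7≠a[slow]=5 write a[3]=7, slow++,fast++
slow=3 fast=5: a[fast]=9≠a[slow]=7 write a[4]=9, slow++,fast++
slow=4 fast=6: a[fast]=11≠a[slow]=9 write a[5]=11, slow++,fast++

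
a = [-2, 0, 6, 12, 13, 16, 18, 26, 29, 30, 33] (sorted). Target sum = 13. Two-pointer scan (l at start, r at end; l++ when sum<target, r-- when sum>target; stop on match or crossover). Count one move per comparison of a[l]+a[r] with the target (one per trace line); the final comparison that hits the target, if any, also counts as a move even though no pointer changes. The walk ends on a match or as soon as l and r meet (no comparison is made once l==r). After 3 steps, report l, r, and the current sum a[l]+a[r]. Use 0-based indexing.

[0,10] -2+33=31 >13 → r--
[0,9] -2+30=28 >13 → r--
[0,8] -2+29=27 >13 → r--

l=0, r=7, sum=24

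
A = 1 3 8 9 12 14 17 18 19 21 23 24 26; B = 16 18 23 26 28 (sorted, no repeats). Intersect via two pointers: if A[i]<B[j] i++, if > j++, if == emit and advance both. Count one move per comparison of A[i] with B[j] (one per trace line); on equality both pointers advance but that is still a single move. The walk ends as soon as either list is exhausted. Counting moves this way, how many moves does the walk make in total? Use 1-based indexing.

[i=1,j=1] 1<16 → i++
[i=2,j=1] 3<16 → i++
[i=3,j=1] 8<16 → i++
[i=4,j=1] 9<16 → i++
[i=5,j=1] 12<16 → i++
[i=6,j=1] 14<16 → i++
[i=7,j=1] 17>16 → j++
[i=7,j=2] 17<18 → i++
[i=8,j=2] 18==18 emit → i++,j++
[i=9,j=3] 19<23 → i++
[i=10,j=3] 21<23 → i++
[i=11,j=3] 23==23 emit → i++,j++
[i=12,j=4] 24<26 → i++
[i=13,j=4] 26==26 emit → i++,j++

14 moves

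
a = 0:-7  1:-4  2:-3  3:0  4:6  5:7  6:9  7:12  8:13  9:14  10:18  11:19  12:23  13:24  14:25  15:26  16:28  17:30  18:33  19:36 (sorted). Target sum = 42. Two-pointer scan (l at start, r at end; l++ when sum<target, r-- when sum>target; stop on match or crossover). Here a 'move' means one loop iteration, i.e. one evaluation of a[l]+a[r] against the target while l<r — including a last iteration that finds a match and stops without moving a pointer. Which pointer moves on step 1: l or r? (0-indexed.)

[0,19] -7+36=29 <42 → l++

l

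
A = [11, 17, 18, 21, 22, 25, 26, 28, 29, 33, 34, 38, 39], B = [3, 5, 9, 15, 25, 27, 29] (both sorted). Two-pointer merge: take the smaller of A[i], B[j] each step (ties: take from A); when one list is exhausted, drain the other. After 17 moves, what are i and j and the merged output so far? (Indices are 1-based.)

[i=1,j=1] A[i]=11>B[j]=3 take 3 → j++
[i=1,j=2] A[i]=11>B[j]=5 take 5 → j++
[i=1,j=3] A[i]=11>B[j]=9 take 9 → j++
[i=1,j=4] A[i]=11<=B[j]=15 take 11 → i++
[i=2,j=4] A[i]=17>B[j]=15 take 15 → j++
[i=2,j=5] A[i]=17<=B[j]=25 take 17 → i++
[i=3,j=5] A[i]=18<=B[j]=25 take 18 → i++
[i=4,j=5] A[i]=21<=B[j]=25 take 21 → i++
[i=5,j=5] A[i]=22<=B[j]=25 take 22 → i++
[i=6,j=5] A[i]=25<=B[j]=25 take 25 → i++
[i=7,j=5] A[i]=26>B[j]=25 take 25 → j++
[i=7,j=6] A[i]=26<=B[j]=27 take 26 → i++
[i=8,j=6] A[i]=28>B[j]=27 take 27 → j++
[i=8,j=7] A[i]=28<=B[j]=29 take 28 → i++
[i=9,j=7] A[i]=29<=B[j]=29 take 29 → i++
[i=10,j=7] A[i]=33>B[j]=29 take 29 → j++
[i=10,j=8] B done, take A[i]=33 → i++

i=11, j=8, merged so far=[3, 5, 9, 11, 15, 17, 18, 21, 22, 25, 25, 26, 27, 28, 29, 29, 33]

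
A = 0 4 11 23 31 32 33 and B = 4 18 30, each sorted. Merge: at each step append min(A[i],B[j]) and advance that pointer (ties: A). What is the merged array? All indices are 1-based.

[i=1,j=1] A[i]=0<=B[j]=4 take 0 → i++
[i=2,j=1] A[i]=4<=B[j]=4 take 4 → i++
[i=3,j=1] A[i]=11>B[j]=4 take 4 → j++
[i=3,j=2] A[i]=11<=B[j]=18 take 11 → i++
[i=4,j=2] A[i]=23>B[j]=18 take 18 → j++
[i=4,j=3] A[i]=23<=B[j]=30 take 23 → i++
[i=5,j=3] A[i]=31>B[j]=30 take 30 → j++
[i=5,j=4] B done, take A[i]=31 → i++
[i=6,j=4] B done, take A[i]=32 → i++
[i=7,j=4] B done, take A[i]=33 → i++

[0, 4, 4, 11, 18, 23, 30, 31, 32, 33]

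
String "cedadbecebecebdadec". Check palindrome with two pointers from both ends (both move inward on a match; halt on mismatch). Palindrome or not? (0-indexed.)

palindrome

[0,18] 'c'=='c' → l++,r--
[1,17] 'e'=='e' → l++,r--
[2,16] 'd'=='d' → l++,r--
[3,15] 'a'=='a' → l++,r--
[4,14] 'd'=='d' → l++,r--
[5,13] 'b'=='b' → l++,r--
[6,12] 'e'=='e' → l++,r--
[7,11] 'c'=='c' → l++,r--
[8,10] 'e'=='e' → l++,r--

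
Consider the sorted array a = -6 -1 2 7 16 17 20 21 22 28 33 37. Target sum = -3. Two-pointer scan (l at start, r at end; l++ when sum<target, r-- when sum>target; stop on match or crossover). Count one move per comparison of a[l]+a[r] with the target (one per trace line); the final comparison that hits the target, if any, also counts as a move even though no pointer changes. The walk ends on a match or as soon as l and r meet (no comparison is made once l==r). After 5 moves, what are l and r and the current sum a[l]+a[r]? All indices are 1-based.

l=1, r=7, sum=14

l=1 r=12: -6+37=31 >-3, r--
l=1 r=11: -6+33=27 >-3, r--
l=1 r=10: -6+28=22 >-3, r--
l=1 r=9: -6+22=16 >-3, r--
l=1 r=8: -6+21=15 >-3, r--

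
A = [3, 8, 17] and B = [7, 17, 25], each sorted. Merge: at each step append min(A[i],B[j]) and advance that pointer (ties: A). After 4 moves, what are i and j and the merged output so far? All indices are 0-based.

[i=0,j=0] A[i]=3<=B[j]=7 take 3 → i++
[i=1,j=0] A[i]=8>B[j]=7 take 7 → j++
[i=1,j=1] A[i]=8<=B[j]=17 take 8 → i++
[i=2,j=1] A[i]=17<=B[j]=17 take 17 → i++

i=3, j=1, merged so far=[3, 7, 8, 17]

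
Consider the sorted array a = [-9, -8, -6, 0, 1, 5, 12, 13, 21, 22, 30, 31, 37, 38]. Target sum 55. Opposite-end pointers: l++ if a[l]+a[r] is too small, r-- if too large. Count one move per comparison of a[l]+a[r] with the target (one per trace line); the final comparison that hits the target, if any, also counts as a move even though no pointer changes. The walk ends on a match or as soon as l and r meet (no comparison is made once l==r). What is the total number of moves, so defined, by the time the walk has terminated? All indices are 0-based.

[0,13] -9+38=29 <55 → l++
[1,13] -8+38=30 <55 → l++
[2,13] -6+38=32 <55 → l++
[3,13] 0+38=38 <55 → l++
[4,13] 1+38=39 <55 → l++
[5,13] 5+38=43 <55 → l++
[6,13] 12+38=50 <55 → l++
[7,13] 13+38=51 <55 → l++
[8,13] 21+38=59 >55 → r--
[8,12] 21+37=58 >55 → r--
[8,11] 21+31=52 <55 → l++
[9,11] 22+31=53 <55 → l++
[10,11] 30+31=61 >55 → r--

13 moves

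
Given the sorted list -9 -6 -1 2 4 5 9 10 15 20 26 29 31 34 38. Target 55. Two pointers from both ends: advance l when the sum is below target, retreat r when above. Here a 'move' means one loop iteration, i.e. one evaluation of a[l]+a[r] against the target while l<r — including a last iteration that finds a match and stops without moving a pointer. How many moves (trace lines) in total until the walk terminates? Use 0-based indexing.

14 moves

l=0 r=14: -9+38=29 <55, l++
l=1 r=14: -6+38=32 <55, l++
l=2 r=14: -1+38=37 <55, l++
l=3 r=14: 2+38=40 <55, l++
l=4 r=14: 4+38=42 <55, l++
l=5 r=14: 5+38=43 <55, l++
l=6 r=14: 9+38=47 <55, l++
l=7 r=14: 10+38=48 <55, l++
l=8 r=14: 15+38=53 <55, l++
l=9 r=14: 20+38=58 >55, r--
l=9 r=13: 20+34=54 <55, l++
l=10 r=13: 26+34=60 >55, r--
l=10 r=12: 26+31=57 >55, r--
l=10 r=11: 26+29=55, found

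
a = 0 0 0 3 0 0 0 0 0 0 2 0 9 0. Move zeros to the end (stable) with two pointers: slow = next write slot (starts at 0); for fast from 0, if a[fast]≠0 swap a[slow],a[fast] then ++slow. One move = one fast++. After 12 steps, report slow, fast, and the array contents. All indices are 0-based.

slow=2, fast=12, a=[3, 2, 0, 0, 0, 0, 0, 0, 0, 0, 0, 0, 9, 0]

slow=0 fast=0: a[fast]=0, fast++
slow=0 fast=1: a[fast]=0, fast++
slow=0 fast=2: a[fast]=0, fast++
slow=0 fast=3: a[fast]=3≠0 swap→a[0]=3, slow++,fast++
slow=1 fast=4: a[fast]=0, fast++
slow=1 fast=5: a[fast]=0, fast++
slow=1 fast=6: a[fast]=0, fast++
slow=1 fast=7: a[fast]=0, fast++
slow=1 fast=8: a[fast]=0, fast++
slow=1 fast=9: a[fast]=0, fast++
slow=1 fast=10: a[fast]=2≠0 swap→a[1]=2, slow++,fast++
slow=2 fast=11: a[fast]=0, fast++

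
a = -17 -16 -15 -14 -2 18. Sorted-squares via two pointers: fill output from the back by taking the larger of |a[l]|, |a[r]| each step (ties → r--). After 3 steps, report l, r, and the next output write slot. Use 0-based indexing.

l=0 r=5: |-17|<=|18| out[5]=324, r--
l=0 r=4: |-17|>|-2| out[4]=289, l++
l=1 r=4: |-16|>|-2| out[3]=256, l++

l=2, r=4, next write slot=2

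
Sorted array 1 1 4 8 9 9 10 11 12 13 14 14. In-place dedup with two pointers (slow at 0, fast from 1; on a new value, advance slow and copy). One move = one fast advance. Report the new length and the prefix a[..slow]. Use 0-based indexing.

slow=0 fast=1: a[fast]=1=a[slow] dup, fast++
slow=0 fast=2: a[fast]=4≠a[slow]=1 write a[1]=4, slow++,fast++
slow=1 fast=3: a[fast]=8≠a[slow]=4 write a[2]=8, slow++,fast++
slow=2 fast=4: a[fast]=9≠a[slow]=8 write a[3]=9, slow++,fast++
slow=3 fast=5: a[fast]=9=a[slow] dup, fast++
slow=3 fast=6: a[fast]=10≠a[slow]=9 write a[4]=10, slow++,fast++
slow=4 fast=7: a[fast]=11≠a[slow]=10 write a[5]=11, slow++,fast++
slow=5 fast=8: a[fast]=12≠a[slow]=11 write a[6]=12, slow++,fast++
slow=6 fast=9: a[fast]=13≠a[slow]=12 write a[7]=13, slow++,fast++
slow=7 fast=10: a[fast]=14≠a[slow]=13 write a[8]=14, slow++,fast++
slow=8 fast=11: a[fast]=14=a[slow] dup, fast++

length 9; prefix = [1, 4, 8, 9, 10, 11, 12, 13, 14]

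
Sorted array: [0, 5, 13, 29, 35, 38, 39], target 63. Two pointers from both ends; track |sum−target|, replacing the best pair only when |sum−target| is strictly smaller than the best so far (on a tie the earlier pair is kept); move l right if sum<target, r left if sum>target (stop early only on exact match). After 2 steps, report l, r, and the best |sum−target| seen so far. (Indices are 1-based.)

l=3, r=7, best |Δ|=19

l=1 r=7: 0+39=39 d=24 *, l++
l=2 r=7: 5+39=44 d=19 *, l++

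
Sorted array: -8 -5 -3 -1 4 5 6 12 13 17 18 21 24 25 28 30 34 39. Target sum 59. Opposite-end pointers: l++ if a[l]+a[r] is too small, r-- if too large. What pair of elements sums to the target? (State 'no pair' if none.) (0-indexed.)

(25, 34)

[0,17] -8+39=31 <59 → l++
[1,17] -5+39=34 <59 → l++
[2,17] -3+39=36 <59 → l++
[3,17] -1+39=38 <59 → l++
[4,17] 4+39=43 <59 → l++
[5,17] 5+39=44 <59 → l++
[6,17] 6+39=45 <59 → l++
[7,17] 12+39=51 <59 → l++
[8,17] 13+39=52 <59 → l++
[9,17] 17+39=56 <59 → l++
[10,17] 18+39=57 <59 → l++
[11,17] 21+39=60 >59 → r--
[11,16] 21+34=55 <59 → l++
[12,16] 24+34=58 <59 → l++
[13,16] 25+34=59 → found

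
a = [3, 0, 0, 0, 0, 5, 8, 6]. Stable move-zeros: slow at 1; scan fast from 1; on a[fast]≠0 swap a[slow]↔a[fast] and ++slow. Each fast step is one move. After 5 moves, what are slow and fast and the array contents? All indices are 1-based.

(s=1,f=1) a[fast]=3≠0 swap→a[1]=3 → slow++,fast++
(s=2,f=2) a[fast]=0 → fast++
(s=2,f=3) a[fast]=0 → fast++
(s=2,f=4) a[fast]=0 → fast++
(s=2,f=5) a[fast]=0 → fast++

slow=2, fast=6, a=[3, 0, 0, 0, 0, 5, 8, 6]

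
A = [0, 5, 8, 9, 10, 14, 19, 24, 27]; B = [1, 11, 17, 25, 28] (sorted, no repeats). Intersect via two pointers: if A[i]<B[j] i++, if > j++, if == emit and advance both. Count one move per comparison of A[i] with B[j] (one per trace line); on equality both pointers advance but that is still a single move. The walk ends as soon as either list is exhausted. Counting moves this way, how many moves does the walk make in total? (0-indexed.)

[i=0,j=0] 0<1 → i++
[i=1,j=0] 5>1 → j++
[i=1,j=1] 5<11 → i++
[i=2,j=1] 8<11 → i++
[i=3,j=1] 9<11 → i++
[i=4,j=1] 10<11 → i++
[i=5,j=1] 14>11 → j++
[i=5,j=2] 14<17 → i++
[i=6,j=2] 19>17 → j++
[i=6,j=3] 19<25 → i++
[i=7,j=3] 24<25 → i++
[i=8,j=3] 27>25 → j++
[i=8,j=4] 27<28 → i++

13 moves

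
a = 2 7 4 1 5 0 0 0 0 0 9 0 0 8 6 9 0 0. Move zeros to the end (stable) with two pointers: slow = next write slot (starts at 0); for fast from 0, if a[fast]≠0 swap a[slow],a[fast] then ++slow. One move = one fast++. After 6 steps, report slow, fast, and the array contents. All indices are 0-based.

slow=0 fast=0: a[fast]=2≠0 swap→a[0]=2, slow++,fast++
slow=1 fast=1: a[fast]=7≠0 swap→a[1]=7, slow++,fast++
slow=2 fast=2: a[fast]=4≠0 swap→a[2]=4, slow++,fast++
slow=3 fast=3: a[fast]=1≠0 swap→a[3]=1, slow++,fast++
slow=4 fast=4: a[fast]=5≠0 swap→a[4]=5, slow++,fast++
slow=5 fast=5: a[fast]=0, fast++

slow=5, fast=6, a=[2, 7, 4, 1, 5, 0, 0, 0, 0, 0, 9, 0, 0, 8, 6, 9, 0, 0]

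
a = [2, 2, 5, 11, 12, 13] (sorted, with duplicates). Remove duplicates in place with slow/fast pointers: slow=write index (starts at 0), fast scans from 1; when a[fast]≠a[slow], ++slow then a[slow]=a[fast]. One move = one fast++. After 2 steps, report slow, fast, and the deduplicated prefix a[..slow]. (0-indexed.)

slow=1, fast=3, prefix=[2, 5]

slow=0 fast=1: a[fast]=2=a[slow] dup, fast++
slow=0 fast=2: a[fast]=5≠a[slow]=2 write a[1]=5, slow++,fast++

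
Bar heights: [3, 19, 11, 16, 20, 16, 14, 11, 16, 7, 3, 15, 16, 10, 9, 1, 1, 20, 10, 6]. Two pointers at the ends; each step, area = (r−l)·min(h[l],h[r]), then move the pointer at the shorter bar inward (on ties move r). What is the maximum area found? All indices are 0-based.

l=0 r=19: min(3,6)*19=57 best=57 *, l++
l=1 r=19: min(19,6)*18=108 best=108 *, r--
l=1 r=18: min(19,10)*17=170 best=170 *, r--
l=1 r=17: min(19,20)*16=304 best=304 *, l++
l=2 r=17: min(11,20)*15=165 best=304, l++
l=3 r=17: min(16,20)*14=224 best=304, l++
l=4 r=17: min(20,20)*13=260 best=304, r--
l=4 r=16: min(20,1)*12=12 best=304, r--
l=4 r=15: min(20,1)*11=11 best=304, r--
l=4 r=14: min(20,9)*10=90 best=304, r--
l=4 r=13: min(20,10)*9=90 best=304, r--
l=4 r=12: min(20,16)*8=128 best=304, r--
l=4 r=11: min(20,15)*7=105 best=304, r--
l=4 r=10: min(20,3)*6=18 best=304, r--
l=4 r=9: min(20,7)*5=35 best=304, r--
l=4 r=8: min(20,16)*4=64 best=304, r--
l=4 r=7: min(20,11)*3=33 best=304, r--
l=4 r=6: min(20,14)*2=28 best=304, r--
l=4 r=5: min(20,16)*1=16 best=304, r--

max area = 304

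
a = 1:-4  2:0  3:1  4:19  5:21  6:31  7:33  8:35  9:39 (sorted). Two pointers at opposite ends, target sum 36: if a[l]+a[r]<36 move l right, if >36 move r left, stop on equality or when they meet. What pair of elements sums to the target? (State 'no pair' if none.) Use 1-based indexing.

l=1 r=9: -4+39=35 <36, l++
l=2 r=9: 0+39=39 >36, r--
l=2 r=8: 0+35=35 <36, l++
l=3 r=8: 1+35=36, found

(1, 35)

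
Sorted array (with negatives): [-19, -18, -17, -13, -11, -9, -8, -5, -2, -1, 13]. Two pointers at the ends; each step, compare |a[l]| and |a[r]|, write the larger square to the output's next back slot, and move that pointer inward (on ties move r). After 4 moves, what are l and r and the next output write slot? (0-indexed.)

[0,10] |-19|>|13| out[10]=361 → l++
[1,10] |-18|>|13| out[9]=324 → l++
[2,10] |-17|>|13| out[8]=289 → l++
[3,10] |-13|<=|13| out[7]=169 → r--

l=3, r=9, next write slot=6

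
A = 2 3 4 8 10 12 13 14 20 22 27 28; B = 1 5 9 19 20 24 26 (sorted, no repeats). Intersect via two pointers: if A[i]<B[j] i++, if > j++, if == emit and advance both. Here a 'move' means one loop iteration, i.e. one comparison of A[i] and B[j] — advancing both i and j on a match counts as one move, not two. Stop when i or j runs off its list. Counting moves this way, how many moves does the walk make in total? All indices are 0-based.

16 moves

i=0 j=0: 2>1, j++
i=0 j=1: 2<5, i++
i=1 j=1: 3<5, i++
i=2 j=1: 4<5, i++
i=3 j=1: 8>5, j++
i=3 j=2: 8<9, i++
i=4 j=2: 10>9, j++
i=4 j=3: 10<19, i++
i=5 j=3: 12<19, i++
i=6 j=3: 13<19, i++
i=7 j=3: 14<19, i++
i=8 j=3: 20>19, j++
i=8 j=4: 20==20 emit, i++,j++
i=9 j=5: 22<24, i++
i=10 j=5: 27>24, j++
i=10 j=6: 27>26, j++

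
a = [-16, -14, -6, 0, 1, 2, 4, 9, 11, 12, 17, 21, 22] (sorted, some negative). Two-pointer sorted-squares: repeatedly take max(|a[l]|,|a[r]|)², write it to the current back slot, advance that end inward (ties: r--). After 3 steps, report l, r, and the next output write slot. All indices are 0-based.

l=0, r=9, next write slot=9

l=0 r=12: |-16|<=|22| out[12]=484, r--
l=0 r=11: |-16|<=|21| out[11]=441, r--
l=0 r=10: |-16|<=|17| out[10]=289, r--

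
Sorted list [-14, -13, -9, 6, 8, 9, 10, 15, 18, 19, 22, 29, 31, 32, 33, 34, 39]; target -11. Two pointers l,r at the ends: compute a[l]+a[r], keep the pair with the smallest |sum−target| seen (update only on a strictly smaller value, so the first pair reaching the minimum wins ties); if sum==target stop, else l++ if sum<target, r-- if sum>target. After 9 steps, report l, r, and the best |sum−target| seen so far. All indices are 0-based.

l=0, r=7, best |Δ|=15

l=0 r=16: -14+39=25 d=36 *, r--
l=0 r=15: -14+34=20 d=31 *, r--
l=0 r=14: -14+33=19 d=30 *, r--
l=0 r=13: -14+32=18 d=29 *, r--
l=0 r=12: -14+31=17 d=28 *, r--
l=0 r=11: -14+29=15 d=26 *, r--
l=0 r=10: -14+22=8 d=19 *, r--
l=0 r=9: -14+19=5 d=16 *, r--
l=0 r=8: -14+18=4 d=15 *, r--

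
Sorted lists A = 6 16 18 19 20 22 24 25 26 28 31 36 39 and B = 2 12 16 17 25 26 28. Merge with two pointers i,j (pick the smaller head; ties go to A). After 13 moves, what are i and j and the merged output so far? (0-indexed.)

[i=0,j=0] A[i]=6>B[j]=2 take 2 → j++
[i=0,j=1] A[i]=6<=B[j]=12 take 6 → i++
[i=1,j=1] A[i]=16>B[j]=12 take 12 → j++
[i=1,j=2] A[i]=16<=B[j]=16 take 16 → i++
[i=2,j=2] A[i]=18>B[j]=16 take 16 → j++
[i=2,j=3] A[i]=18>B[j]=17 take 17 → j++
[i=2,j=4] A[i]=18<=B[j]=25 take 18 → i++
[i=3,j=4] A[i]=19<=B[j]=25 take 19 → i++
[i=4,j=4] A[i]=20<=B[j]=25 take 20 → i++
[i=5,j=4] A[i]=22<=B[j]=25 take 22 → i++
[i=6,j=4] A[i]=24<=B[j]=25 take 24 → i++
[i=7,j=4] A[i]=25<=B[j]=25 take 25 → i++
[i=8,j=4] A[i]=26>B[j]=25 take 25 → j++

i=8, j=5, merged so far=[2, 6, 12, 16, 16, 17, 18, 19, 20, 22, 24, 25, 25]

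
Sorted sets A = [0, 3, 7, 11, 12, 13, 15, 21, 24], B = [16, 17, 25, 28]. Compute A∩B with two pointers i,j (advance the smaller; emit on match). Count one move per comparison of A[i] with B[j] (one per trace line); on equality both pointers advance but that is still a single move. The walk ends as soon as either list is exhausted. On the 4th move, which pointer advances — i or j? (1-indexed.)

i

[i=1,j=1] 0<16 → i++
[i=2,j=1] 3<16 → i++
[i=3,j=1] 7<16 → i++
[i=4,j=1] 11<16 → i++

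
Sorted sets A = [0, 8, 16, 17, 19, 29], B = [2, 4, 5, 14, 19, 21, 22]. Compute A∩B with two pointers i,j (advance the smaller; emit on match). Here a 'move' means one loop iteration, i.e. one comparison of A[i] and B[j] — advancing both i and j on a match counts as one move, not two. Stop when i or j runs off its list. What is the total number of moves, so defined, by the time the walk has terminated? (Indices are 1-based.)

[i=1,j=1] 0<2 → i++
[i=2,j=1] 8>2 → j++
[i=2,j=2] 8>4 → j++
[i=2,j=3] 8>5 → j++
[i=2,j=4] 8<14 → i++
[i=3,j=4] 16>14 → j++
[i=3,j=5] 16<19 → i++
[i=4,j=5] 17<19 → i++
[i=5,j=5] 19==19 emit → i++,j++
[i=6,j=6] 29>21 → j++
[i=6,j=7] 29>22 → j++

11 moves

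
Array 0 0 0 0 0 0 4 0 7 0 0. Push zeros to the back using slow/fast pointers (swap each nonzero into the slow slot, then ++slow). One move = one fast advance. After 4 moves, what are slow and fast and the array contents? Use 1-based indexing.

slow=1, fast=5, a=[0, 0, 0, 0, 0, 0, 4, 0, 7, 0, 0]

(s=1,f=1) a[fast]=0 → fast++
(s=1,f=2) a[fast]=0 → fast++
(s=1,f=3) a[fast]=0 → fast++
(s=1,f=4) a[fast]=0 → fast++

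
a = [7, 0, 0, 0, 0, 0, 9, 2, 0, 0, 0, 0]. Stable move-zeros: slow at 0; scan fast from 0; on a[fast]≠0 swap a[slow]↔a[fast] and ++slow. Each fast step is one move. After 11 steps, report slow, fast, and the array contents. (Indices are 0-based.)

slow=3, fast=11, a=[7, 9, 2, 0, 0, 0, 0, 0, 0, 0, 0, 0]

slow=0 fast=0: a[fast]=7≠0 swap→a[0]=7, slow++,fast++
slow=1 fast=1: a[fast]=0, fast++
slow=1 fast=2: a[fast]=0, fast++
slow=1 fast=3: a[fast]=0, fast++
slow=1 fast=4: a[fast]=0, fast++
slow=1 fast=5: a[fast]=0, fast++
slow=1 fast=6: a[fast]=9≠0 swap→a[1]=9, slow++,fast++
slow=2 fast=7: a[fast]=2≠0 swap→a[2]=2, slow++,fast++
slow=3 fast=8: a[fast]=0, fast++
slow=3 fast=9: a[fast]=0, fast++
slow=3 fast=10: a[fast]=0, fast++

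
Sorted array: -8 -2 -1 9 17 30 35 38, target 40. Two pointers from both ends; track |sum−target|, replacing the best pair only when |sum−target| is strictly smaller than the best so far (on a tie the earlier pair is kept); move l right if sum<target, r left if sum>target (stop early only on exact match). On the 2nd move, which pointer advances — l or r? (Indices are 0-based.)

l=0 r=7: -8+38=30 d=10 *, l++
l=1 r=7: -2+38=36 d=4 *, l++

l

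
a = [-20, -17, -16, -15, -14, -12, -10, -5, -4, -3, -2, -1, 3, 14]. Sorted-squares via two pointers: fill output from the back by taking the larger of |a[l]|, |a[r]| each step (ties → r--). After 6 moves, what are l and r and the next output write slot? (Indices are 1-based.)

l=6, r=13, next write slot=8

l=1 r=14: |-20|>|14| out[14]=400, l++
l=2 r=14: |-17|>|14| out[13]=289, l++
l=3 r=14: |-16|>|14| out[12]=256, l++
l=4 r=14: |-15|>|14| out[11]=225, l++
l=5 r=14: |-14|<=|14| out[10]=196, r--
l=5 r=13: |-14|>|3| out[9]=196, l++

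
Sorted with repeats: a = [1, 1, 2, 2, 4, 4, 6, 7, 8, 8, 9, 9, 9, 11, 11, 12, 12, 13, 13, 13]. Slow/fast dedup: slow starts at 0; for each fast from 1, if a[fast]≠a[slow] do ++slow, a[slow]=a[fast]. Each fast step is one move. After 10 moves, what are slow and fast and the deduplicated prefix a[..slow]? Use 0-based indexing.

(s=0,f=1) a[fast]=1=a[slow] dup → fast++
(s=0,f=2) a[fast]=2≠a[slow]=1 write a[1]=2 → slow++,fast++
(s=1,f=3) a[fast]=2=a[slow] dup → fast++
(s=1,f=4) a[fast]=4≠a[slow]=2 write a[2]=4 → slow++,fast++
(s=2,f=5) a[fast]=4=a[slow] dup → fast++
(s=2,f=6) a[fast]=6≠a[slow]=4 write a[3]=6 → slow++,fast++
(s=3,f=7) a[fast]=7≠a[slow]=6 write a[4]=7 → slow++,fast++
(s=4,f=8) a[fast]=8≠a[slow]=7 write a[5]=8 → slow++,fast++
(s=5,f=9) a[fast]=8=a[slow] dup → fast++
(s=5,f=10) a[fast]=9≠a[slow]=8 write a[6]=9 → slow++,fast++

slow=6, fast=11, prefix=[1, 2, 4, 6, 7, 8, 9]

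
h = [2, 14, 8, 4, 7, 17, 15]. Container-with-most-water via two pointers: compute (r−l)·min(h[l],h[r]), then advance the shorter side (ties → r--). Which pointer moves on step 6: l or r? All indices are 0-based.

r

l=0 r=6: min(2,15)*6=12 best=12 *, l++
l=1 r=6: min(14,15)*5=70 best=70 *, l++
l=2 r=6: min(8,15)*4=32 best=70, l++
l=3 r=6: min(4,15)*3=12 best=70, l++
l=4 r=6: min(7,15)*2=14 best=70, l++
l=5 r=6: min(17,15)*1=15 best=70, r--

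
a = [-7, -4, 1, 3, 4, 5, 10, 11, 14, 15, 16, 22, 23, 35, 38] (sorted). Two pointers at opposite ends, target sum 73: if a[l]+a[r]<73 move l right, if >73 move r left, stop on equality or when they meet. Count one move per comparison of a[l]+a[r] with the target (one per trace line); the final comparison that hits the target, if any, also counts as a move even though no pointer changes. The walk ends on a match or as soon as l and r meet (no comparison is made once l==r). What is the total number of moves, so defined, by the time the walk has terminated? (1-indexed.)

14 moves

[1,15] -7+38=31 <73 → l++
[2,15] -4+38=34 <73 → l++
[3,15] 1+38=39 <73 → l++
[4,15] 3+38=41 <73 → l++
[5,15] 4+38=42 <73 → l++
[6,15] 5+38=43 <73 → l++
[7,15] 10+38=48 <73 → l++
[8,15] 11+38=49 <73 → l++
[9,15] 14+38=52 <73 → l++
[10,15] 15+38=53 <73 → l++
[11,15] 16+38=54 <73 → l++
[12,15] 22+38=60 <73 → l++
[13,15] 23+38=61 <73 → l++
[14,15] 35+38=73 → found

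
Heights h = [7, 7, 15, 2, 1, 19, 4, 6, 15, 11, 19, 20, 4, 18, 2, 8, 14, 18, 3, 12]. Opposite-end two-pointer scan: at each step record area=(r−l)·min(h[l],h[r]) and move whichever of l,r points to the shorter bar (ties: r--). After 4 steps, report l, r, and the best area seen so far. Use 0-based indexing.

l=0 r=19: min(7,12)*19=133 best=133 *, l++
l=1 r=19: min(7,12)*18=126 best=133, l++
l=2 r=19: min(15,12)*17=204 best=204 *, r--
l=2 r=18: min(15,3)*16=48 best=204, r--

l=2, r=17, best area=204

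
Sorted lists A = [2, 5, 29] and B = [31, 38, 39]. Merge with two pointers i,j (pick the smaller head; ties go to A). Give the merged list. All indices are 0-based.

[2, 5, 29, 31, 38, 39]

[i=0,j=0] A[i]=2<=B[j]=31 take 2 → i++
[i=1,j=0] A[i]=5<=B[j]=31 take 5 → i++
[i=2,j=0] A[i]=29<=B[j]=31 take 29 → i++
[i=3,j=0] A done, take B[j]=31 → j++
[i=3,j=1] A done, take B[j]=38 → j++
[i=3,j=2] A done, take B[j]=39 → j++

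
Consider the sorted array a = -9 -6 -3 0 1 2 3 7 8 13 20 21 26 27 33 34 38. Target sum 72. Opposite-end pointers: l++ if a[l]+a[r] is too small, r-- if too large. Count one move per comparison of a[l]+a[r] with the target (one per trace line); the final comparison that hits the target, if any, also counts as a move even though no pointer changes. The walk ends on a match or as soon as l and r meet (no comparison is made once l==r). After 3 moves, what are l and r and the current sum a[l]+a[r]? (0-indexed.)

[0,16] -9+38=29 <72 → l++
[1,16] -6+38=32 <72 → l++
[2,16] -3+38=35 <72 → l++

l=3, r=16, sum=38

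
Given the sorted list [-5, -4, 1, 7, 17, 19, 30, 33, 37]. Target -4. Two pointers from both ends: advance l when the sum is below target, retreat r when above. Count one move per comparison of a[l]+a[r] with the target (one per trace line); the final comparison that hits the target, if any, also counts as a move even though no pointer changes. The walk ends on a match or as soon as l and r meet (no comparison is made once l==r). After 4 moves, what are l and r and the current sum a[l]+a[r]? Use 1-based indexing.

[1,9] -5+37=32 >-4 → r--
[1,8] -5+33=28 >-4 → r--
[1,7] -5+30=25 >-4 → r--
[1,6] -5+19=14 >-4 → r--

l=1, r=5, sum=12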